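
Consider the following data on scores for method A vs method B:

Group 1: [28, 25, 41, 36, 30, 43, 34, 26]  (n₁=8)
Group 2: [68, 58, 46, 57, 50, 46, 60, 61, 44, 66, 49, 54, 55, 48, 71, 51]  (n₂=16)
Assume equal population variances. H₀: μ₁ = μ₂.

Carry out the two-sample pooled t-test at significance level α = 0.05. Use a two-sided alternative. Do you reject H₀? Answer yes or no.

reject H₀: yes

x̄₁=32.875, s₁=6.770, n₁=8
x̄₂=55.250, s₂=8.283, n₂=16
s_p² = [7·6.770² + 15·8.283²]/22 = 61.3580
SE = √(s_p²·(1/8+1/16)) = 3.3918
t = (32.875−55.250)/3.3918 = -6.5967
df = 22
p-value (two-sided) = 0.00000
At α=0.05: p < α → reject H₀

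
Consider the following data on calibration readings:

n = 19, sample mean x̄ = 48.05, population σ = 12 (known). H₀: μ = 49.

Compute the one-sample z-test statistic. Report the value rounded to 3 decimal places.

SE = σ/√n = 12/√19 = 2.7530
z = (x̄−μ₀)/SE = (48.05−49)/2.7530 = -0.3451

test statistic = -0.345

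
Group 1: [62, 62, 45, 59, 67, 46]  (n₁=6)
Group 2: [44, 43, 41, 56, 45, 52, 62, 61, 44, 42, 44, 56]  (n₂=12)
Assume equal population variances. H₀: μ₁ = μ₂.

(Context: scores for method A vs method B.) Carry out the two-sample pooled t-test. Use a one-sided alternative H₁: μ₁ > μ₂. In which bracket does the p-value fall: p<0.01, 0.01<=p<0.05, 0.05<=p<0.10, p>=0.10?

p-value bracket: 0.01<=p<0.05

x̄₁=56.833, s₁=9.152, n₁=6
x̄₂=49.167, s₂=7.744, n₂=12
s_p² = [5·9.152² + 11·7.744²]/16 = 67.4062
SE = √(s_p²·(1/6+1/12)) = 4.1051
t = (56.833−49.167)/4.1051 = 1.8676
df = 16
p-value (one-sided, H₁ greater) = 0.04012
→ bracket: 0.01<=p<0.05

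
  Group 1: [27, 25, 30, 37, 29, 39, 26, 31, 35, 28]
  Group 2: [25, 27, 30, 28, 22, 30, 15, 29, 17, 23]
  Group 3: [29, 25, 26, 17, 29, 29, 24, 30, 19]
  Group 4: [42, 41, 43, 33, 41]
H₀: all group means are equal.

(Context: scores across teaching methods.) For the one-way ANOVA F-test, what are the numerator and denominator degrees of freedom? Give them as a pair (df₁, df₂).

degrees of freedom = [3, 30]

k = 4 groups, N = 34 total
df = (k−1, N−k) = (4−1, 34−4) = (3, 30)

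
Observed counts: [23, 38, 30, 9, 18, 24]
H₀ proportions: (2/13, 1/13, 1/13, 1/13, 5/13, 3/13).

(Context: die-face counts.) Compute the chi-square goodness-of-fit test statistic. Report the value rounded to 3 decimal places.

test statistic = 127.732

n = 142; E_i = n·p_i = [21.85, 10.92, 10.92, 10.92, 54.62, 32.77]
χ² = (23−21.85)²/21.85 + (38−10.92)²/10.92 + (30−10.92)²/10.92 + (9−10.92)²/10.92 + (18−54.62)²/54.62 + (24−32.77)²/32.77 = 127.7317
df = 5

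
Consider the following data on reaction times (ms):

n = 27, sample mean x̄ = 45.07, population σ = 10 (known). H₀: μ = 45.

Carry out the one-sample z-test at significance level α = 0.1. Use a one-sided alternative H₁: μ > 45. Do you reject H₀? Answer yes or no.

SE = σ/√n = 10/√27 = 1.9245
z = (x̄−μ₀)/SE = (45.07−45)/1.9245 = 0.0364
p-value (one-sided, H₁ greater) = 0.48549
At α=0.1: p ≥ α → fail to reject H₀

reject H₀: no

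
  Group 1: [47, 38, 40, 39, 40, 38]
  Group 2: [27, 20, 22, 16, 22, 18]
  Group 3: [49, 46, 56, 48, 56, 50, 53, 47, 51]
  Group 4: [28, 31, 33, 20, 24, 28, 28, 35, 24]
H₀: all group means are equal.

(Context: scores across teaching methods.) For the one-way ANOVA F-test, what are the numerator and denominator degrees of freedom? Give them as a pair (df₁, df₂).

k = 4 groups, N = 30 total
df = (k−1, N−k) = (4−1, 30−4) = (3, 26)

degrees of freedom = [3, 26]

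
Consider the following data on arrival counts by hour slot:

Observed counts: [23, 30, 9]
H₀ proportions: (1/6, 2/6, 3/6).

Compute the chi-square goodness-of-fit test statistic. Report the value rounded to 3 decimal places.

test statistic = 35.355

n = 62; E_i = n·p_i = [10.33, 20.67, 31.00]
χ² = (23−10.33)²/10.33 + (30−20.67)²/20.67 + (9−31.00)²/31.00 = 35.3548
df = 2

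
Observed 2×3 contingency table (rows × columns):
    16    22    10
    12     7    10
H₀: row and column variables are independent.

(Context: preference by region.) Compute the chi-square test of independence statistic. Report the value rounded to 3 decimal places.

test statistic = 3.878

Row totals [48, 29], col totals [28, 29, 20], n=77
χ² = (16−17.45)²/17.45 + (22−18.08)²/18.08 + (10−12.47)²/12.47 + (12−10.55)²/10.55 + (7−10.92)²/10.92 + (10−7.53)²/7.53 = 3.8778
df = 2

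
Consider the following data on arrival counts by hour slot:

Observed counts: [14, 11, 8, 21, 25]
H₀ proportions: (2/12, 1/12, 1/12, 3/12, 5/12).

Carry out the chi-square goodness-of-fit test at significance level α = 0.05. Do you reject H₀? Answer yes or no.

n = 79; E_i = n·p_i = [13.17, 6.58, 6.58, 19.75, 32.92]
χ² = (14−13.17)²/13.17 + (11−6.58)²/6.58 + (8−6.58)²/6.58 + (21−19.75)²/19.75 + (25−32.92)²/32.92 = 5.3038
df = 4
p-value (upper-tail) = 0.25752
At α=0.05: p ≥ α → fail to reject H₀

reject H₀: no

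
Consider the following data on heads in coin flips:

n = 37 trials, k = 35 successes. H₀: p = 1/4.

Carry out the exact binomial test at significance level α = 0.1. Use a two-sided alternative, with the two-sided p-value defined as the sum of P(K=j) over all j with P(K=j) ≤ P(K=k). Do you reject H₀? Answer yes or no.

Exact binomial: n=37, k=35, p₀=1/4=0.2500
P(X=j) = C(n,j)·p₀^j·(1−p₀)^(n−j); p = Σ P(X=j) over j with P(X=j) ≤ P(X=35)
p-value (two-sided) = 0.00000
At α=0.1: p < α → reject H₀

reject H₀: yes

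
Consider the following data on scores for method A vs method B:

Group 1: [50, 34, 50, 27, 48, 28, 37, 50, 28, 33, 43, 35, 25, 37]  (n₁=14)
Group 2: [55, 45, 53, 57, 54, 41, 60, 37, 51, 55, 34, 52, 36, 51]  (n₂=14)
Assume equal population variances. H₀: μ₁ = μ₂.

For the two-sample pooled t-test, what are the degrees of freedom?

df = n₁ + n₂ − 2 = 14 + 14 − 2 = 26

degrees of freedom = 26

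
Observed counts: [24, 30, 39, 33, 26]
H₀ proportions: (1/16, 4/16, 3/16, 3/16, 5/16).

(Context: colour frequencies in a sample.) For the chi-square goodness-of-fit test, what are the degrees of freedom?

df = k − 1 = 5 − 1 = 4

degrees of freedom = 4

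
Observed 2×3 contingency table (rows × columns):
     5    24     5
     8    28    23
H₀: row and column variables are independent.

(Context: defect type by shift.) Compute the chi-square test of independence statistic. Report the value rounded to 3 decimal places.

test statistic = 6.307

Row totals [34, 59], col totals [13, 52, 28], n=93
χ² = (5−4.75)²/4.75 + (24−19.01)²/19.01 + (5−10.24)²/10.24 + (8−8.25)²/8.25 + (28−32.99)²/32.99 + (23−17.76)²/17.76 = 6.3067
df = 2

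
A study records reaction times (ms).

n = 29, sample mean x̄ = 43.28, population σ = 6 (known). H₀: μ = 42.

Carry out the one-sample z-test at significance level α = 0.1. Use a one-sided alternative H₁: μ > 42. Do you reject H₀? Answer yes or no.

SE = σ/√n = 6/√29 = 1.1142
z = (x̄−μ₀)/SE = (43.28−42)/1.1142 = 1.1488
p-value (one-sided, H₁ greater) = 0.12531
At α=0.1: p ≥ α → fail to reject H₀

reject H₀: no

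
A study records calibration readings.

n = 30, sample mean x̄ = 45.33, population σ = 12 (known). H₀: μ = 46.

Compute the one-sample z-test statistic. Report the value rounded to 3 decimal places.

test statistic = -0.306

SE = σ/√n = 12/√30 = 2.1909
z = (x̄−μ₀)/SE = (45.33−46)/2.1909 = -0.3058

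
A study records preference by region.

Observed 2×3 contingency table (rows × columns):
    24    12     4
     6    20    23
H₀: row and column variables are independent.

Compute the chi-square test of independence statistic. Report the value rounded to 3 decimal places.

test statistic = 25.521

Row totals [40, 49], col totals [30, 32, 27], n=89
χ² = (24−13.48)²/13.48 + (12−14.38)²/14.38 + (4−12.13)²/12.13 + (6−16.52)²/16.52 + (20−17.62)²/17.62 + (23−14.87)²/14.87 = 25.5212
df = 2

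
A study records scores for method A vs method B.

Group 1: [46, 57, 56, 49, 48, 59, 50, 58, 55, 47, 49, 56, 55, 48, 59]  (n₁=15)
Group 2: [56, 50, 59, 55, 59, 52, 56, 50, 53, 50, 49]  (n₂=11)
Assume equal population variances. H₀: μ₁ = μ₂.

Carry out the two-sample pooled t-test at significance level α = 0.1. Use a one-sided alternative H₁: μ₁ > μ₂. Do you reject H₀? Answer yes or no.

reject H₀: no

x̄₁=52.800, s₁=4.739, n₁=15
x̄₂=53.545, s₂=3.671, n₂=11
s_p² = [14·4.739² + 10·3.671²]/24 = 18.7136
SE = √(s_p²·(1/15+1/11)) = 1.7172
t = (52.800−53.545)/1.7172 = -0.4341
df = 24
p-value (one-sided, H₁ greater) = 0.66596
At α=0.1: p ≥ α → fail to reject H₀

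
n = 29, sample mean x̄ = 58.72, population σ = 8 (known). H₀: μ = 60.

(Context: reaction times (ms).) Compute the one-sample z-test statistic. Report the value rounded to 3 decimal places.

test statistic = -0.862

SE = σ/√n = 8/√29 = 1.4856
z = (x̄−μ₀)/SE = (58.72−60)/1.4856 = -0.8616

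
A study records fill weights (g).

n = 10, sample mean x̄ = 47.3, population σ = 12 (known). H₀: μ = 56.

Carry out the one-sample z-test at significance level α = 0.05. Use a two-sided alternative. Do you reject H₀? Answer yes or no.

SE = σ/√n = 12/√10 = 3.7947
z = (x̄−μ₀)/SE = (47.3−56)/3.7947 = -2.2927
p-value (two-sided) = 0.02187
At α=0.05: p < α → reject H₀

reject H₀: yes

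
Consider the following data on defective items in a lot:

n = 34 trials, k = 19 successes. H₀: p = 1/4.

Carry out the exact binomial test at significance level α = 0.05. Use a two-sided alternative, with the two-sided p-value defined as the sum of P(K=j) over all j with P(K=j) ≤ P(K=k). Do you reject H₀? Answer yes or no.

reject H₀: yes

Exact binomial: n=34, k=19, p₀=1/4=0.2500
P(X=j) = C(n,j)·p₀^j·(1−p₀)^(n−j); p = Σ P(X=j) over j with P(X=j) ≤ P(X=19)
p-value (two-sided) = 0.00018
At α=0.05: p < α → reject H₀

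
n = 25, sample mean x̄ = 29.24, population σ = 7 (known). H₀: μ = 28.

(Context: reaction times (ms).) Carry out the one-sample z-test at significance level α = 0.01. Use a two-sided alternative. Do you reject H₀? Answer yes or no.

reject H₀: no

SE = σ/√n = 7/√25 = 1.4000
z = (x̄−μ₀)/SE = (29.24−28)/1.4000 = 0.8857
p-value (two-sided) = 0.37577
At α=0.01: p ≥ α → fail to reject H₀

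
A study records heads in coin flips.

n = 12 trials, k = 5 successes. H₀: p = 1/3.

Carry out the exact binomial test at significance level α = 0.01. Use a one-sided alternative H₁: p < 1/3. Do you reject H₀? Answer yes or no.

Exact binomial: n=12, k=5, p₀=1/3=0.3333
P(X≤5) from Σ C(n,i)·p₀^i·(1−p₀)^(n−i)
p-value (one-sided, H₁ less) = 0.82228
At α=0.01: p ≥ α → fail to reject H₀

reject H₀: no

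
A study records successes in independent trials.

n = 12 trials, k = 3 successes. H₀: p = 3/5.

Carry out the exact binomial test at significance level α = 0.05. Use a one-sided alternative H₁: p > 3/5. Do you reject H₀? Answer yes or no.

reject H₀: no

Exact binomial: n=12, k=3, p₀=3/5=0.6000
P(X≥3) from Σ C(n,i)·p₀^i·(1−p₀)^(n−i)
p-value (one-sided, H₁ greater) = 0.99719
At α=0.05: p ≥ α → fail to reject H₀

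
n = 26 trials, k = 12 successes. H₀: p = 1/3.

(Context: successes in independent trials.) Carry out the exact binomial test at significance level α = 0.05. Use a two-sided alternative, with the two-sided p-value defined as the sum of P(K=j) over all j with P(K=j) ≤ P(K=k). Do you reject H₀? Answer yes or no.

Exact binomial: n=26, k=12, p₀=1/3=0.3333
P(X=j) = C(n,j)·p₀^j·(1−p₀)^(n−j); p = Σ P(X=j) over j with P(X=j) ≤ P(X=12)
p-value (two-sided) = 0.21056
At α=0.05: p ≥ α → fail to reject H₀

reject H₀: no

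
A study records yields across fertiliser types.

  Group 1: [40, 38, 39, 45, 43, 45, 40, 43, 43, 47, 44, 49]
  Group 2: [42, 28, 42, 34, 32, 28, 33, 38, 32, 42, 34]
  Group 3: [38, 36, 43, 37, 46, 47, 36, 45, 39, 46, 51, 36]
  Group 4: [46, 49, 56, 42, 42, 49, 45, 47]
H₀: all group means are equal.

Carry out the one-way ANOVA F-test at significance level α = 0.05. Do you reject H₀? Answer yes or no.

Group means [43.00, 35.00, 41.67, 47.00], grand mean 41.326
SSB = Σnᵢ(x̄ᵢ−x̄)² = 732.775; SSW = ΣΣ(x−x̄ᵢ)² = 846.667
MSB = 732.775/3 = 244.2584; MSW = 846.667/39 = 21.7094
F = MSB/MSW = 11.2513
df = (3, 39)
p-value (upper-tail) = 0.00002
At α=0.05: p < α → reject H₀

reject H₀: yes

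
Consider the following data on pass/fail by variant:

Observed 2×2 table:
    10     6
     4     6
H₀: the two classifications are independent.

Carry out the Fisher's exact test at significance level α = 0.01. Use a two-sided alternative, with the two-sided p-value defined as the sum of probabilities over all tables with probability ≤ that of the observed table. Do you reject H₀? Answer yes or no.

Margins: r₁=16, r₂=10, c₁=14, c₂=12, n=26
p_obs = C(16,10)·C(10,4)/C(26,14); sum pmf over tables with pmf ≤ p_obs
p-value (two-sided) = 0.42164
At α=0.01: p ≥ α → fail to reject H₀

reject H₀: no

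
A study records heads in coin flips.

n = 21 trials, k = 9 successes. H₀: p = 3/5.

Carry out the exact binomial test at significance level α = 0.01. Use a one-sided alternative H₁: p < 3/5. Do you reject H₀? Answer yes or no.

reject H₀: no

Exact binomial: n=21, k=9, p₀=3/5=0.6000
P(X≤9) from Σ C(n,i)·p₀^i·(1−p₀)^(n−i)
p-value (one-sided, H₁ less) = 0.08492
At α=0.01: p ≥ α → fail to reject H₀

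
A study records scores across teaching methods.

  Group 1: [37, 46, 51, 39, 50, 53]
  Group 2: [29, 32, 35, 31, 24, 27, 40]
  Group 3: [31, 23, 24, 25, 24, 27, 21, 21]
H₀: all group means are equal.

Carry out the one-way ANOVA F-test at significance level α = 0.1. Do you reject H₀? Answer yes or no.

Group means [46.00, 31.14, 24.50], grand mean 32.857
SSB = Σnᵢ(x̄ᵢ−x̄)² = 1615.714; SSW = ΣΣ(x−x̄ᵢ)² = 462.857
MSB = 1615.714/2 = 807.8571; MSW = 462.857/18 = 25.7143
F = MSB/MSW = 31.4167
df = (2, 18)
p-value (upper-tail) = 0.00000
At α=0.1: p < α → reject H₀

reject H₀: yes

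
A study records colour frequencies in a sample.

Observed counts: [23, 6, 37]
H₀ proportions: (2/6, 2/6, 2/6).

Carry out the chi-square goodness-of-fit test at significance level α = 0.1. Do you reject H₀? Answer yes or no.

n = 66; E_i = n·p_i = [22.00, 22.00, 22.00]
χ² = (23−22.00)²/22.00 + (6−22.00)²/22.00 + (37−22.00)²/22.00 = 21.9091
df = 2
p-value (upper-tail) = 0.00002
At α=0.1: p < α → reject H₀

reject H₀: yes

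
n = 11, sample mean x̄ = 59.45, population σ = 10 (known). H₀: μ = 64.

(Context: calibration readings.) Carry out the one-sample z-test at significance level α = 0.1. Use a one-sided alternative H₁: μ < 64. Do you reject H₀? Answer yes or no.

SE = σ/√n = 10/√11 = 3.0151
z = (x̄−μ₀)/SE = (59.45−64)/3.0151 = -1.5091
p-value (one-sided, H₁ less) = 0.06564
At α=0.1: p < α → reject H₀

reject H₀: yes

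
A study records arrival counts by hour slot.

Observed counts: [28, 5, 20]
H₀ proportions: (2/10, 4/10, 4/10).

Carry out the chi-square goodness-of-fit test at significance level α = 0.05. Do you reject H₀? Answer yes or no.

reject H₀: yes

n = 53; E_i = n·p_i = [10.60, 21.20, 21.20]
χ² = (28−10.60)²/10.60 + (5−21.20)²/21.20 + (20−21.20)²/21.20 = 41.0094
df = 2
p-value (upper-tail) = 0.00000
At α=0.05: p < α → reject H₀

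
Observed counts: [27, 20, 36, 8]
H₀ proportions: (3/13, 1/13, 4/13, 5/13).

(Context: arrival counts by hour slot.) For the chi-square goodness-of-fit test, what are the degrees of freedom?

df = k − 1 = 4 − 1 = 3

degrees of freedom = 3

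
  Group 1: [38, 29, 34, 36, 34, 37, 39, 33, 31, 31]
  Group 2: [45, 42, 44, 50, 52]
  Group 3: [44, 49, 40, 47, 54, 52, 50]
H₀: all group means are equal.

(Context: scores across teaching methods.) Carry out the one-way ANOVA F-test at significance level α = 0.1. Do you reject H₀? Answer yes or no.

reject H₀: yes

Group means [34.20, 46.60, 48.00], grand mean 41.409
SSB = Σnᵢ(x̄ᵢ−x̄)² = 958.518; SSW = ΣΣ(x−x̄ᵢ)² = 306.800
MSB = 958.518/2 = 479.2591; MSW = 306.800/19 = 16.1474
F = MSB/MSW = 29.6803
df = (2, 19)
p-value (upper-tail) = 0.00000
At α=0.1: p < α → reject H₀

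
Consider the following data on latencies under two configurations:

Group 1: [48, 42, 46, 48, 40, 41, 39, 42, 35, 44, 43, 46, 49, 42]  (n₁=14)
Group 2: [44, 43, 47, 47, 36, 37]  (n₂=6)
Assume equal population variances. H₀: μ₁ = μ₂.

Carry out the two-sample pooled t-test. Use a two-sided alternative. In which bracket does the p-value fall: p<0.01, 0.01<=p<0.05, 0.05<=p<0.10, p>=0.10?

x̄₁=43.214, s₁=3.926, n₁=14
x̄₂=42.333, s₂=4.803, n₂=6
s_p² = [13·3.926² + 5·4.803²]/18 = 17.5384
SE = √(s_p²·(1/14+1/6)) = 2.0435
t = (43.214−42.333)/2.0435 = 0.4311
df = 18
p-value (two-sided) = 0.67151
→ bracket: p>=0.10

p-value bracket: p>=0.10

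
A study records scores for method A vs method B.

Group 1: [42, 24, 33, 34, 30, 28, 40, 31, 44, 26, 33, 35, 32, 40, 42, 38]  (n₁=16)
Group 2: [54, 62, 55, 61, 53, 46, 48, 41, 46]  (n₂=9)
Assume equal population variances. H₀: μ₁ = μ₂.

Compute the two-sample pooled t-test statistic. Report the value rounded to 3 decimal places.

x̄₁=34.500, s₁=6.022, n₁=16
x̄₂=51.778, s₂=7.102, n₂=9
s_p² = [15·6.022² + 8·7.102²]/23 = 41.1981
SE = √(s_p²·(1/16+1/9)) = 2.6744
t = (34.500−51.778)/2.6744 = -6.4604
df = 23

test statistic = -6.460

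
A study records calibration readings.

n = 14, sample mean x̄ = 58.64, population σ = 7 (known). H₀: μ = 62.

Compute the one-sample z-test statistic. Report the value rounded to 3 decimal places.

test statistic = -1.796

SE = σ/√n = 7/√14 = 1.8708
z = (x̄−μ₀)/SE = (58.64−62)/1.8708 = -1.7960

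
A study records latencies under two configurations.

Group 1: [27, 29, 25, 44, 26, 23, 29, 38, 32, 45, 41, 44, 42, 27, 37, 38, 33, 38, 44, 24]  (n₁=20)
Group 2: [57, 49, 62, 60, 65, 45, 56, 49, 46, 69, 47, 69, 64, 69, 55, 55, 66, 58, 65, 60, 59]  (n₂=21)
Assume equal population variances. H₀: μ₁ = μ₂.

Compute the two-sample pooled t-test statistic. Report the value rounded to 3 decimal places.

x̄₁=34.300, s₁=7.637, n₁=20
x̄₂=58.333, s₂=7.755, n₂=21
s_p² = [19·7.637² + 20·7.755²]/39 = 59.2530
SE = √(s_p²·(1/20+1/21)) = 2.4050
t = (34.300−58.333)/2.4050 = -9.9929
df = 39

test statistic = -9.993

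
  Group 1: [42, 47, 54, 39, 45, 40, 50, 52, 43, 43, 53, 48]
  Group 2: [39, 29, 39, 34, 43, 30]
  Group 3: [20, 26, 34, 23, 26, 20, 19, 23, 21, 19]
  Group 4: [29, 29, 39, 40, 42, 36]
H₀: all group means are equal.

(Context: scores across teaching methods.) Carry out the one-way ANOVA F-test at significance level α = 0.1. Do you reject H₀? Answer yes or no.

reject H₀: yes

Group means [46.33, 35.67, 23.10, 35.83], grand mean 35.765
SSB = Σnᵢ(x̄ᵢ−x̄)² = 2944.384; SSW = ΣΣ(x−x̄ᵢ)² = 795.733
MSB = 2944.384/3 = 981.4614; MSW = 795.733/30 = 26.5244
F = MSB/MSW = 37.0021
df = (3, 30)
p-value (upper-tail) = 0.00000
At α=0.1: p < α → reject H₀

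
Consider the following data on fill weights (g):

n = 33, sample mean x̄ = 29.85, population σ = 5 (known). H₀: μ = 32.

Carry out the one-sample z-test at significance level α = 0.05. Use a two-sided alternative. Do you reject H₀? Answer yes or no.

reject H₀: yes

SE = σ/√n = 5/√33 = 0.8704
z = (x̄−μ₀)/SE = (29.85−32)/0.8704 = -2.4702
p-value (two-sided) = 0.01351
At α=0.05: p < α → reject H₀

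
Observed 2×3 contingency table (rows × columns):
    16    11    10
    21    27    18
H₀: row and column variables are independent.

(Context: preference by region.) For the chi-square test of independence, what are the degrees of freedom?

degrees of freedom = 2

df = (r−1)(c−1) = (2−1)·(3−1) = 2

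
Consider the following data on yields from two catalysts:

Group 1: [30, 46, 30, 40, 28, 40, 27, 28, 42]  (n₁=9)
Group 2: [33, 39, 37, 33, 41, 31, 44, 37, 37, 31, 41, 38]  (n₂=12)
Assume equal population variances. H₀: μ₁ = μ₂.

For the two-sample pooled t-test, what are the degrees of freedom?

df = n₁ + n₂ − 2 = 9 + 12 − 2 = 19

degrees of freedom = 19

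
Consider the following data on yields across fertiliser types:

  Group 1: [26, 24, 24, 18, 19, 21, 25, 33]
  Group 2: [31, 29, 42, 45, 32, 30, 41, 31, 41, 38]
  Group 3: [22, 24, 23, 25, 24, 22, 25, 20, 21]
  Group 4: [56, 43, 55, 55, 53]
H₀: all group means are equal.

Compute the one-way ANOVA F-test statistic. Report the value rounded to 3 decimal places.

test statistic = 53.367

Group means [23.75, 36.00, 22.89, 52.40], grand mean 31.812
SSB = Σnᵢ(x̄ᵢ−x̄)² = 3531.286; SSW = ΣΣ(x−x̄ᵢ)² = 617.589
MSB = 3531.286/3 = 1177.0954; MSW = 617.589/28 = 22.0567
F = MSB/MSW = 53.3667
df = (3, 28)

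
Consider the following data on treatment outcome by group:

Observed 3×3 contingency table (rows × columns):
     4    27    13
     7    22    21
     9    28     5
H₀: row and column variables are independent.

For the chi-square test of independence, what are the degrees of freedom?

degrees of freedom = 4

df = (r−1)(c−1) = (3−1)·(3−1) = 4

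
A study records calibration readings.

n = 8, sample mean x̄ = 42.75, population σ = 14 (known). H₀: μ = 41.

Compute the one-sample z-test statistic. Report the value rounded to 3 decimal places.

test statistic = 0.354

SE = σ/√n = 14/√8 = 4.9497
z = (x̄−μ₀)/SE = (42.75−41)/4.9497 = 0.3536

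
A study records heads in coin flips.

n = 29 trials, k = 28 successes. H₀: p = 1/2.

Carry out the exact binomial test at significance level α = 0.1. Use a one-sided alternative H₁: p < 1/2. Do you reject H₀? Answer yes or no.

Exact binomial: n=29, k=28, p₀=1/2=0.5000
P(X≤28) from Σ C(n,i)·p₀^i·(1−p₀)^(n−i)
p-value (one-sided, H₁ less) = 1.00000
At α=0.1: p ≥ α → fail to reject H₀

reject H₀: no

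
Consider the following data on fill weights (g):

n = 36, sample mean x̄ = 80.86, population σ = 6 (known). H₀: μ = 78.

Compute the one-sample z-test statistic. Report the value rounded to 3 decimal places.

test statistic = 2.860

SE = σ/√n = 6/√36 = 1.0000
z = (x̄−μ₀)/SE = (80.86−78)/1.0000 = 2.8600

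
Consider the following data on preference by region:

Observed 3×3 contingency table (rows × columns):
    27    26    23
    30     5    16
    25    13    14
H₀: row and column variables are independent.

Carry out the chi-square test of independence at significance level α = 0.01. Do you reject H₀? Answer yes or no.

reject H₀: no

Row totals [76, 51, 52], col totals [82, 44, 53], n=179
χ² = (27−34.82)²/34.82 + (26−18.68)²/18.68 + (23−22.50)²/22.50 + (30−23.36)²/23.36 + (5−12.54)²/12.54 + (16−15.10)²/15.10 + (25−23.82)²/23.82 + (13−12.78)²/12.78 + (14−15.40)²/15.40 = 11.2907
df = 4
p-value (upper-tail) = 0.02348
At α=0.01: p ≥ α → fail to reject H₀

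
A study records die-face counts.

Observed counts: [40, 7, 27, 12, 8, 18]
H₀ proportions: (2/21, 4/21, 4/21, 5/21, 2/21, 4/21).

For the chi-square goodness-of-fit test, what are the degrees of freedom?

degrees of freedom = 5

df = k − 1 = 6 − 1 = 5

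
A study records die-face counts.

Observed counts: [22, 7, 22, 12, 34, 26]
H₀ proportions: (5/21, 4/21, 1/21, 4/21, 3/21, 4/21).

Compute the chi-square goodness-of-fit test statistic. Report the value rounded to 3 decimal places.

test statistic = 79.041

n = 123; E_i = n·p_i = [29.29, 23.43, 5.86, 23.43, 17.57, 23.43]
χ² = (22−29.29)²/29.29 + (7−23.43)²/23.43 + (22−5.86)²/5.86 + (12−23.43)²/23.43 + (34−17.57)²/17.57 + (26−23.43)²/23.43 = 79.0411
df = 5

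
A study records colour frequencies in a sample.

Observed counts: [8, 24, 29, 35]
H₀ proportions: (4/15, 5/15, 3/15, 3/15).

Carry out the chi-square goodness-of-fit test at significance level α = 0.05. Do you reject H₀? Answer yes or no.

n = 96; E_i = n·p_i = [25.60, 32.00, 19.20, 19.20]
χ² = (8−25.60)²/25.60 + (24−32.00)²/32.00 + (29−19.20)²/19.20 + (35−19.20)²/19.20 = 32.1042
df = 3
p-value (upper-tail) = 0.00000
At α=0.05: p < α → reject H₀

reject H₀: yes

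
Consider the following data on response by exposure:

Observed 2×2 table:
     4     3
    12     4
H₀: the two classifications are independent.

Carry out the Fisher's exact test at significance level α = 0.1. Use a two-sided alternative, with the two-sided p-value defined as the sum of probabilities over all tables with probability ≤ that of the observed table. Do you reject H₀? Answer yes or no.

Margins: r₁=7, r₂=16, c₁=16, c₂=7, n=23
p_obs = C(7,4)·C(16,12)/C(23,16); sum pmf over tables with pmf ≤ p_obs
p-value (two-sided) = 0.62584
At α=0.1: p ≥ α → fail to reject H₀

reject H₀: no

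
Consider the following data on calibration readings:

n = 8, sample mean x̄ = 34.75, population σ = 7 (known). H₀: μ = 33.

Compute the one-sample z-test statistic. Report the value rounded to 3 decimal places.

SE = σ/√n = 7/√8 = 2.4749
z = (x̄−μ₀)/SE = (34.75−33)/2.4749 = 0.7071

test statistic = 0.707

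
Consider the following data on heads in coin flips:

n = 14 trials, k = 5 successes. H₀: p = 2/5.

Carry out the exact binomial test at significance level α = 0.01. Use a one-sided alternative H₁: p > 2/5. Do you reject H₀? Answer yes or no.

reject H₀: no

Exact binomial: n=14, k=5, p₀=2/5=0.4000
P(X≥5) from Σ C(n,i)·p₀^i·(1−p₀)^(n−i)
p-value (one-sided, H₁ greater) = 0.72074
At α=0.01: p ≥ α → fail to reject H₀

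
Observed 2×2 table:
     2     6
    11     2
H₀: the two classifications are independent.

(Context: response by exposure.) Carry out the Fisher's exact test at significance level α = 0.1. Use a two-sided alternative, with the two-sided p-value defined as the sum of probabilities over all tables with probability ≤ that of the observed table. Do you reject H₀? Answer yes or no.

Margins: r₁=8, r₂=13, c₁=13, c₂=8, n=21
p_obs = C(8,2)·C(13,11)/C(21,13); sum pmf over tables with pmf ≤ p_obs
p-value (two-sided) = 0.01757
At α=0.1: p < α → reject H₀

reject H₀: yes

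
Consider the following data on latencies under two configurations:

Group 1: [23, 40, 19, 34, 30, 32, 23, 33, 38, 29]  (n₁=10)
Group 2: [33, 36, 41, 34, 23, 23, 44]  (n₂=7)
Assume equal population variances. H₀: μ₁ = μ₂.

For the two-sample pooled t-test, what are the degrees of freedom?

df = n₁ + n₂ − 2 = 10 + 7 − 2 = 15

degrees of freedom = 15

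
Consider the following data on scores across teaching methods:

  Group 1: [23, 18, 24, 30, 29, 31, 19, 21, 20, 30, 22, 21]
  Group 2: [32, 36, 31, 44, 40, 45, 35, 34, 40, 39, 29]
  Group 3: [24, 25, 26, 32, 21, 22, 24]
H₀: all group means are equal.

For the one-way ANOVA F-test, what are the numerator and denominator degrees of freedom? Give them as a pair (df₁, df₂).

k = 3 groups, N = 30 total
df = (k−1, N−k) = (3−1, 30−3) = (2, 27)

degrees of freedom = [2, 27]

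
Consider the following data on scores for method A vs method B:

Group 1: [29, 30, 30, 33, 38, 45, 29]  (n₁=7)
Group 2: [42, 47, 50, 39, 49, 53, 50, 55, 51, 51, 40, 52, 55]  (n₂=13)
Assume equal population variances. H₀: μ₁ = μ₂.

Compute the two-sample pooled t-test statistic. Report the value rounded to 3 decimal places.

test statistic = -5.877

x̄₁=33.429, s₁=6.024, n₁=7
x̄₂=48.769, s₂=5.325, n₂=13
s_p² = [6·6.024² + 12·5.325²]/18 = 31.0012
SE = √(s_p²·(1/7+1/13)) = 2.6103
t = (33.429−48.769)/2.6103 = -5.8771
df = 18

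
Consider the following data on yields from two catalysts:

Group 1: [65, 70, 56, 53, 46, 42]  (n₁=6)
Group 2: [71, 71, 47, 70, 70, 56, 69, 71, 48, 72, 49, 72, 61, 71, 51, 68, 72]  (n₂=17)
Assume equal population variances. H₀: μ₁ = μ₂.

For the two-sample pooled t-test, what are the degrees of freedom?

df = n₁ + n₂ − 2 = 6 + 17 − 2 = 21

degrees of freedom = 21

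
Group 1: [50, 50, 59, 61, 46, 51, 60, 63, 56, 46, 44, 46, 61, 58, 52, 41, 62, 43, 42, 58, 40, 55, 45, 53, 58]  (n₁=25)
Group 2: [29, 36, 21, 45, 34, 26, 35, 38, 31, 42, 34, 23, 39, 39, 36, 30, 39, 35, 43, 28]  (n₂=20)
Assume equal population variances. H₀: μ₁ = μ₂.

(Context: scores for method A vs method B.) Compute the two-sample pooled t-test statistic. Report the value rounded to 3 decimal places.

x̄₁=52.000, s₁=7.377, n₁=25
x̄₂=34.150, s₂=6.515, n₂=20
s_p² = [24·7.377² + 19·6.515²]/43 = 49.1291
SE = √(s_p²·(1/25+1/20)) = 2.1028
t = (52.000−34.150)/2.1028 = 8.4888
df = 43

test statistic = 8.489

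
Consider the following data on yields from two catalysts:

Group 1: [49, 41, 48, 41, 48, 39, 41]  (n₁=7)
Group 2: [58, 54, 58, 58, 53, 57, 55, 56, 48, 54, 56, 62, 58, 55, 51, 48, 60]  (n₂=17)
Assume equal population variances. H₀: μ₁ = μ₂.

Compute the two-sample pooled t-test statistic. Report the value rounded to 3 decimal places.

x̄₁=43.857, s₁=4.259, n₁=7
x̄₂=55.353, s₂=3.823, n₂=17
s_p² = [6·4.259² + 16·3.823²]/22 = 15.5791
SE = √(s_p²·(1/7+1/17)) = 1.7726
t = (43.857−55.353)/1.7726 = -6.4854
df = 22

test statistic = -6.485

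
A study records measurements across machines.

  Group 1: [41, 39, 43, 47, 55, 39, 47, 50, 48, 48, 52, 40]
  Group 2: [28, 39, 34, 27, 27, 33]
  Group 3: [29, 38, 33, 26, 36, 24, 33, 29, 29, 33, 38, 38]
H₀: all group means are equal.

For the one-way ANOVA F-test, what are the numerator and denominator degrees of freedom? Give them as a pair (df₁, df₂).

k = 3 groups, N = 30 total
df = (k−1, N−k) = (3−1, 30−3) = (2, 27)

degrees of freedom = [2, 27]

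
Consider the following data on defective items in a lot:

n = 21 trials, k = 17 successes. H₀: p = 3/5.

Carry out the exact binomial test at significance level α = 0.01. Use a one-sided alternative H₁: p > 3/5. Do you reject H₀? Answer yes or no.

reject H₀: no

Exact binomial: n=21, k=17, p₀=3/5=0.6000
P(X≥17) from Σ C(n,i)·p₀^i·(1−p₀)^(n−i)
p-value (one-sided, H₁ greater) = 0.03696
At α=0.01: p ≥ α → fail to reject H₀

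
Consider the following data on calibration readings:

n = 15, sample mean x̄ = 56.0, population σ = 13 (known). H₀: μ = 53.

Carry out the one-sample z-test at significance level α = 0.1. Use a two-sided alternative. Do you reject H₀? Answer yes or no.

reject H₀: no

SE = σ/√n = 13/√15 = 3.3566
z = (x̄−μ₀)/SE = (56.0−53)/3.3566 = 0.8938
p-value (two-sided) = 0.37145
At α=0.1: p ≥ α → fail to reject H₀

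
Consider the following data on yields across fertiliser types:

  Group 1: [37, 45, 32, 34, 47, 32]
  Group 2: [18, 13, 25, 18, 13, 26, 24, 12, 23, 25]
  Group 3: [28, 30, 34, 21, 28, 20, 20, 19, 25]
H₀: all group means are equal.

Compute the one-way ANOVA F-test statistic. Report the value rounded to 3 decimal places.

test statistic = 18.907

Group means [37.83, 19.70, 25.00], grand mean 25.960
SSB = Σnᵢ(x̄ᵢ−x̄)² = 1246.027; SSW = ΣΣ(x−x̄ᵢ)² = 724.933
MSB = 1246.027/2 = 623.0133; MSW = 724.933/22 = 32.9515
F = MSB/MSW = 18.9070
df = (2, 22)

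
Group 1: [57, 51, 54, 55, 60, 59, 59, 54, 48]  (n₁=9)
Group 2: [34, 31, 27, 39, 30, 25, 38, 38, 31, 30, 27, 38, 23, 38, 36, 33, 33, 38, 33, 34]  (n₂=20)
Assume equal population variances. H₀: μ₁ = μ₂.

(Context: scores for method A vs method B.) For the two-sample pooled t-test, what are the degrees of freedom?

degrees of freedom = 27

df = n₁ + n₂ − 2 = 9 + 20 − 2 = 27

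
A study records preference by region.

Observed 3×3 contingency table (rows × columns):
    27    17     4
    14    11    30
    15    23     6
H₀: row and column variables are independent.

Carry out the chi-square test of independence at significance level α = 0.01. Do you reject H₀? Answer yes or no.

reject H₀: yes

Row totals [48, 55, 44], col totals [56, 51, 40], n=147
χ² = (27−18.29)²/18.29 + (17−16.65)²/16.65 + (4−13.06)²/13.06 + (14−20.95)²/20.95 + (11−19.08)²/19.08 + (30−14.97)²/14.97 + (15−16.76)²/16.76 + (23−15.27)²/15.27 + (6−11.97)²/11.97 = 38.3623
df = 4
p-value (upper-tail) = 0.00000
At α=0.01: p < α → reject H₀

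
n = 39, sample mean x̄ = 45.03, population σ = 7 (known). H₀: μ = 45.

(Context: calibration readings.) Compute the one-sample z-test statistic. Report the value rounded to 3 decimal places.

SE = σ/√n = 7/√39 = 1.1209
z = (x̄−μ₀)/SE = (45.03−45)/1.1209 = 0.0268

test statistic = 0.027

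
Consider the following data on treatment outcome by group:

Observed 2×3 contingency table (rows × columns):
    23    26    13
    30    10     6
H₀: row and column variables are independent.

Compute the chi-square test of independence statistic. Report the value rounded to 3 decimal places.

test statistic = 8.429

Row totals [62, 46], col totals [53, 36, 19], n=108
χ² = (23−30.43)²/30.43 + (26−20.67)²/20.67 + (13−10.91)²/10.91 + (30−22.57)²/22.57 + (10−15.33)²/15.33 + (6−8.09)²/8.09 = 8.4292
df = 2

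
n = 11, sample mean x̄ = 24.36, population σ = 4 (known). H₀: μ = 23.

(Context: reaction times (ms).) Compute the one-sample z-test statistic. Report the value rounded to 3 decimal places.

test statistic = 1.128

SE = σ/√n = 4/√11 = 1.2060
z = (x̄−μ₀)/SE = (24.36−23)/1.2060 = 1.1277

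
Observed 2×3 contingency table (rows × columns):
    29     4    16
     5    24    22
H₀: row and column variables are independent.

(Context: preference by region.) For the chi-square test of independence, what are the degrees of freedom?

df = (r−1)(c−1) = (2−1)·(3−1) = 2

degrees of freedom = 2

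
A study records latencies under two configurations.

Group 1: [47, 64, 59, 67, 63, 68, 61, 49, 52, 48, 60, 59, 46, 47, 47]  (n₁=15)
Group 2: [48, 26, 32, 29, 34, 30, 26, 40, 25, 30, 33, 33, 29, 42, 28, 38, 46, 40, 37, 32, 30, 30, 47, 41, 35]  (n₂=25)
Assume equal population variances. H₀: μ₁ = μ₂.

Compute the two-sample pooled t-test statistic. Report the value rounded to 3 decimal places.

x̄₁=55.800, s₁=8.055, n₁=15
x̄₂=34.440, s₂=6.721, n₂=25
s_p² = [14·8.055² + 24·6.721²]/38 = 52.4358
SE = √(s_p²·(1/15+1/25)) = 2.3650
t = (55.800−34.440)/2.3650 = 9.0318
df = 38

test statistic = 9.032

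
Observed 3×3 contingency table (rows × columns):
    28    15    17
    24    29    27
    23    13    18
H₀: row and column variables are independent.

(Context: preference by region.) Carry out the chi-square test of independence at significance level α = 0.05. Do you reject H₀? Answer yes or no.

Row totals [60, 80, 54], col totals [75, 57, 62], n=194
χ² = (28−23.20)²/23.20 + (15−17.63)²/17.63 + (17−19.18)²/19.18 + (24−30.93)²/30.93 + (29−23.51)²/23.51 + (27−25.57)²/25.57 + (23−20.88)²/20.88 + (13−15.87)²/15.87 + (18−17.26)²/17.26 = 5.3161
df = 4
p-value (upper-tail) = 0.25637
At α=0.05: p ≥ α → fail to reject H₀

reject H₀: no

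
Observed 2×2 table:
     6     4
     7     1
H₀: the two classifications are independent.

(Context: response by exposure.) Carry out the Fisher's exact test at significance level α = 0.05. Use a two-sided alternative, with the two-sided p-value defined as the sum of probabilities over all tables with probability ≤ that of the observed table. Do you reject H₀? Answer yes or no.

Margins: r₁=10, r₂=8, c₁=13, c₂=5, n=18
p_obs = C(10,6)·C(8,7)/C(18,13); sum pmf over tables with pmf ≤ p_obs
p-value (two-sided) = 0.31373
At α=0.05: p ≥ α → fail to reject H₀

reject H₀: no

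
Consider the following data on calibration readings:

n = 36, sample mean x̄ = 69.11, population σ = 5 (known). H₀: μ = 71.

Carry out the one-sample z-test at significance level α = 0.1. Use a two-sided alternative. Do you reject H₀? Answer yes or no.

SE = σ/√n = 5/√36 = 0.8333
z = (x̄−μ₀)/SE = (69.11−71)/0.8333 = -2.2680
p-value (two-sided) = 0.02333
At α=0.1: p < α → reject H₀

reject H₀: yes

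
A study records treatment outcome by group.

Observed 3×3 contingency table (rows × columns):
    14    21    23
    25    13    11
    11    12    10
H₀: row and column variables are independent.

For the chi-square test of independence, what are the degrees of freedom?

degrees of freedom = 4

df = (r−1)(c−1) = (3−1)·(3−1) = 4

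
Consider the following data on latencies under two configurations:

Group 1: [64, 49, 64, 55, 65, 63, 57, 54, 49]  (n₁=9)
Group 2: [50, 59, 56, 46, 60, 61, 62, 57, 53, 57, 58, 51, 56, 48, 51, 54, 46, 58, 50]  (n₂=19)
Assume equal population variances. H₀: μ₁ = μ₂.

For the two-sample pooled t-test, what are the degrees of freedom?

df = n₁ + n₂ − 2 = 9 + 19 − 2 = 26

degrees of freedom = 26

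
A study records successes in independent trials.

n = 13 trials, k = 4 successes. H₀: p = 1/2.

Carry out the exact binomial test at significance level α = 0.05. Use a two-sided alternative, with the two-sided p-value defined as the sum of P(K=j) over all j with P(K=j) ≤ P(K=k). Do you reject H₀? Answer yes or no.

reject H₀: no

Exact binomial: n=13, k=4, p₀=1/2=0.5000
P(X=j) = C(n,j)·p₀^j·(1−p₀)^(n−j); p = Σ P(X=j) over j with P(X=j) ≤ P(X=4)
p-value (two-sided) = 0.26685
At α=0.05: p ≥ α → fail to reject H₀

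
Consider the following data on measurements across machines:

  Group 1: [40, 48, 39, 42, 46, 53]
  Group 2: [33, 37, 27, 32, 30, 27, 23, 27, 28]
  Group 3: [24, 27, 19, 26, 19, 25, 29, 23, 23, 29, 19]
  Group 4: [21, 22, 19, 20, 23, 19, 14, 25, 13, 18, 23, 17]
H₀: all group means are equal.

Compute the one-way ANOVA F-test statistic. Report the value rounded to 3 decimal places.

Group means [44.67, 29.33, 23.91, 19.50], grand mean 27.079
SSB = Σnᵢ(x̄ᵢ−x̄)² = 2701.521; SSW = ΣΣ(x−x̄ᵢ)² = 567.242
MSB = 2701.521/3 = 900.5069; MSW = 567.242/34 = 16.6836
F = MSB/MSW = 53.9756
df = (3, 34)

test statistic = 53.976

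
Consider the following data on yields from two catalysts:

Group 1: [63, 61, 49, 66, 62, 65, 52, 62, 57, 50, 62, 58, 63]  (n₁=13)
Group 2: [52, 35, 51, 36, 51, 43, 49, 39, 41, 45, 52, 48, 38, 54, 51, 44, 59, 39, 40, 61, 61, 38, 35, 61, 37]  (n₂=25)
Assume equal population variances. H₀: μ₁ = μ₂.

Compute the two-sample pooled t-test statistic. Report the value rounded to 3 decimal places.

x̄₁=59.231, s₁=5.644, n₁=13
x̄₂=46.400, s₂=8.631, n₂=25
s_p² = [12·5.644² + 24·8.631²]/36 = 60.2863
SE = √(s_p²·(1/13+1/25)) = 2.6550
t = (59.231−46.400)/2.6550 = 4.8327
df = 36

test statistic = 4.833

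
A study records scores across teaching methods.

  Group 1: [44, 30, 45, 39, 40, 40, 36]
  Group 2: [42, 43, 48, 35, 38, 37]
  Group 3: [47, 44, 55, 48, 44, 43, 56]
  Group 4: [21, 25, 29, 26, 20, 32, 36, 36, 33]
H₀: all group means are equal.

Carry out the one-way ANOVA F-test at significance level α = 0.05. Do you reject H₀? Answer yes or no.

Group means [39.14, 40.50, 48.14, 28.67], grand mean 38.345
SSB = Σnᵢ(x̄ᵢ−x̄)² = 1547.337; SSW = ΣΣ(x−x̄ᵢ)² = 729.214
MSB = 1547.337/3 = 515.7791; MSW = 729.214/25 = 29.1686
F = MSB/MSW = 17.6827
df = (3, 25)
p-value (upper-tail) = 0.00000
At α=0.05: p < α → reject H₀

reject H₀: yes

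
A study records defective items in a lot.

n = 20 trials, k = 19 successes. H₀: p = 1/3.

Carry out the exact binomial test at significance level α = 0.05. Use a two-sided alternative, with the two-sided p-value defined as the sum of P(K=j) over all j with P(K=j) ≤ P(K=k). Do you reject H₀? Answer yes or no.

reject H₀: yes

Exact binomial: n=20, k=19, p₀=1/3=0.3333
P(X=j) = C(n,j)·p₀^j·(1−p₀)^(n−j); p = Σ P(X=j) over j with P(X=j) ≤ P(X=19)
p-value (two-sided) = 0.00000
At α=0.05: p < α → reject H₀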